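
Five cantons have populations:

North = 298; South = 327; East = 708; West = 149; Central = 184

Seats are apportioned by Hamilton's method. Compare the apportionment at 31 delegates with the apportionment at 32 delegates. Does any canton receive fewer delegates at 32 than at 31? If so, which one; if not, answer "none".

none

At 31 seats: North 6, South 6, East 13, West 3, Central 3.
At 32 seats: North 6, South 6, East 14, West 3, Central 3.
No canton's allocation decreased.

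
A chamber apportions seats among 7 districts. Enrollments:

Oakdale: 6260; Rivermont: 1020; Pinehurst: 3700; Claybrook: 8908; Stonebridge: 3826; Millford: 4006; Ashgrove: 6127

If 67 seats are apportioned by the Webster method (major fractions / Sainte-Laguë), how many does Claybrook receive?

Standard divisor 33847/67 ≈ 505.179; standard quotas: Oakdale 12.392, Rivermont 2.019, Pinehurst 7.324, Claybrook 17.633, Stonebridge 7.574, Millford 7.930, Ashgrove 12.128.
Rounding to the nearest integer gives Oakdale 12, Rivermont 2, Pinehurst 7, Claybrook 18, Stonebridge 8, Millford 8, Ashgrove 12 — total 67, matching the house size, so no adjustment is needed.
Claybrook receives 18.

18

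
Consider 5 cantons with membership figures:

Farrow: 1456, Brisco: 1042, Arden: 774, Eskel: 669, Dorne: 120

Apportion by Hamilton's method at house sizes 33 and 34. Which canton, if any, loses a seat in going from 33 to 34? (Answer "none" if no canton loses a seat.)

none

At 33 seats: Farrow 12, Brisco 9, Arden 6, Eskel 5, Dorne 1.
At 34 seats: Farrow 12, Brisco 9, Arden 6, Eskel 6, Dorne 1.
No canton's allocation decreased.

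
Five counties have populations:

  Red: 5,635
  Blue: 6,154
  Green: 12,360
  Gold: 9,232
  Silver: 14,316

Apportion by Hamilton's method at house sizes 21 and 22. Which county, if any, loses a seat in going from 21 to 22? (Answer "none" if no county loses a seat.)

Red

At 21 seats: Red 3, Blue 3, Green 5, Gold 4, Silver 6.
At 22 seats: Red 2, Blue 3, Green 6, Gold 4, Silver 7.
Red drops from 3 to 2.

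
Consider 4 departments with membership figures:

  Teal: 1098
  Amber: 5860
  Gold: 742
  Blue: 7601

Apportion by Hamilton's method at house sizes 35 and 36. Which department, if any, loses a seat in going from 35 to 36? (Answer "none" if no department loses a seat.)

At 35 seats: Teal 3, Amber 13, Gold 2, Blue 17.
At 36 seats: Teal 2, Amber 14, Gold 2, Blue 18.
Teal drops from 3 to 2.

Teal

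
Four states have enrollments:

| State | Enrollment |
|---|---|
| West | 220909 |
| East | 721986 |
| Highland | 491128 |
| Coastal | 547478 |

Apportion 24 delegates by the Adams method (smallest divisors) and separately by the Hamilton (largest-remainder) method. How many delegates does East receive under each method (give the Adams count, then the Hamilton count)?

8 and 9

Adams: West 3, East 8, Highland 6, Coastal 7.
Hamilton: West 3, East 9, Highland 6, Coastal 6.
East gets 8 under Adams and 9 under Hamilton.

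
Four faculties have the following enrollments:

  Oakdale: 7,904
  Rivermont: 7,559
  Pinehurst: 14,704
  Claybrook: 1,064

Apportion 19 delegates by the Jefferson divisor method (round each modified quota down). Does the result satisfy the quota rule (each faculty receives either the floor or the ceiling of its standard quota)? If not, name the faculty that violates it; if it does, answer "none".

none

Standard quotas: Oakdale 4.809, Rivermont 4.599, Pinehurst 8.945, Claybrook 0.647.
Jefferson allocation: Oakdale 5, Rivermont 5, Pinehurst 9, Claybrook 0.
Every allocation lies between the lower and upper quota.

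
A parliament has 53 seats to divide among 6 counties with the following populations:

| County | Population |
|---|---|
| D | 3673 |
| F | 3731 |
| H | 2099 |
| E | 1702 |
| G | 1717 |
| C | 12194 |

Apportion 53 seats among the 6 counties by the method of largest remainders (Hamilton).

Total 25116; standard divisor 25116/53 ≈ 473.887.
Standard quotas: D 7.7508, F 7.8732, H 4.4293, E 3.5916, G 3.6232, C 25.7319.
Lower quotas: D 7, F 7, H 4, E 3, G 3, C 25 (sum 49, leaving 4 seats).
Remainders in descending order: F 0.8732, D 0.7508, C 0.7319, G 0.6232, E 0.5916, H 0.4293.
Largest remainders: F, D, C, G receive the extra seats.

D=8; F=8; H=4; E=3; G=4; C=26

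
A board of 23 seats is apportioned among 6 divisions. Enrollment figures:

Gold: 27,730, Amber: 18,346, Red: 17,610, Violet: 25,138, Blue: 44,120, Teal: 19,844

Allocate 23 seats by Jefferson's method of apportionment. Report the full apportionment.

Standard divisor 152788/23 ≈ 6642.957; standard quotas: Gold 4.174, Amber 2.762, Red 2.651, Violet 3.784, Blue 6.642, Teal 2.987.
Rounding down gives 4, 2, 2, 3, 6, 2 = 19 seats, so the divisor must be adjusted.
With modified divisor 6000: modified quotas Gold 4.622, Amber 3.058, Red 2.935, Violet 4.190, Blue 7.353, Teal 3.307.
Rounding down: Gold 4, Amber 3, Red 2, Violet 4, Blue 7, Teal 3 (total 23).

Gold=4; Amber=3; Red=2; Violet=4; Blue=7; Teal=3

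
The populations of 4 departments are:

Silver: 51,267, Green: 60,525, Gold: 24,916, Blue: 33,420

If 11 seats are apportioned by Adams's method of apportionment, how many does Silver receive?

3

Standard divisor 170128/11 ≈ 15466.182; standard quotas: Silver 3.315, Green 3.913, Gold 1.611, Blue 2.161.
Rounding up gives 4, 4, 2, 3 = 13 seats, so the divisor must be adjusted.
With modified divisor 18600: modified quotas Silver 2.756, Green 3.254, Gold 1.340, Blue 1.797.
Rounding up: Silver 3, Green 4, Gold 2, Blue 2 (total 11).
Silver receives 3.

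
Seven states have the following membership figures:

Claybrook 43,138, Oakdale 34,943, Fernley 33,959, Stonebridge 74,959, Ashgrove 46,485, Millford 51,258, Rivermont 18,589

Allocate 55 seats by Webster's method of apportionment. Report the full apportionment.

Standard divisor 303331/55 ≈ 5515.109; standard quotas: Claybrook 7.822, Oakdale 6.336, Fernley 6.157, Stonebridge 13.592, Ashgrove 8.429, Millford 9.294, Rivermont 3.371.
Rounding to the nearest integer gives 8, 6, 6, 14, 8, 9, 3 = 54 seats, so the divisor must be adjusted.
With modified divisor 5430: modified quotas Claybrook 7.944, Oakdale 6.435, Fernley 6.254, Stonebridge 13.805, Ashgrove 8.561, Millford 9.440, Rivermont 3.423.
Rounding to the nearest integer: Claybrook 8, Oakdale 6, Fernley 6, Stonebridge 14, Ashgrove 9, Millford 9, Rivermont 3 (total 55).

Claybrook 8; Oakdale 6; Fernley 6; Stonebridge 14; Ashgrove 9; Millford 9; Rivermont 3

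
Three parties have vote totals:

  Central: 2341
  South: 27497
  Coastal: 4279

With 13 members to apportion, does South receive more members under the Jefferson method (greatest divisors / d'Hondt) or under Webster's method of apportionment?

Jefferson: Central 1, South 11, Coastal 1.
Webster: Central 1, South 10, Coastal 2.
South gets 11 under Jefferson and 10 under Webster.

Jefferson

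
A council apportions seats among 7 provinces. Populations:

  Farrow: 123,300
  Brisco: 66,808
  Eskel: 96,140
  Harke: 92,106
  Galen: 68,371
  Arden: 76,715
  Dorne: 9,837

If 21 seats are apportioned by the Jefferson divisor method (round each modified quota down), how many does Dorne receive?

0

Standard divisor 533277/21 ≈ 25394.143; standard quotas: Farrow 4.855, Brisco 2.631, Eskel 3.786, Harke 3.627, Galen 2.692, Arden 3.021, Dorne 0.387.
Rounding down gives 4, 2, 3, 3, 2, 3, 0 = 17 seats, so the divisor must be adjusted.
With modified divisor 22500: modified quotas Farrow 5.480, Brisco 2.969, Eskel 4.273, Harke 4.094, Galen 3.039, Arden 3.410, Dorne 0.437.
Rounding down: Farrow 5, Brisco 2, Eskel 4, Harke 4, Galen 3, Arden 3, Dorne 0 (total 21).
Dorne receives 0.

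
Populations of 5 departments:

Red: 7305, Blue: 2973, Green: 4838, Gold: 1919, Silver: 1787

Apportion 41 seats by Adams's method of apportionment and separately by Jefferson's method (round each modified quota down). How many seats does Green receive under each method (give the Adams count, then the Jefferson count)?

10 and 11

Adams: Red 16, Blue 7, Green 10, Gold 4, Silver 4.
Jefferson: Red 16, Blue 6, Green 11, Gold 4, Silver 4.
Green gets 10 under Adams and 11 under Jefferson.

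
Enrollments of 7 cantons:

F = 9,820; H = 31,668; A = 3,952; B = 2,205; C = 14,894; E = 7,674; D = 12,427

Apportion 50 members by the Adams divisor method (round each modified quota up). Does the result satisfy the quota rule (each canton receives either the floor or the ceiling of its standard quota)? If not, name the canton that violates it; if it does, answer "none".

Standard quotas: F 5.941, H 19.160, A 2.391, B 1.334, C 9.011, E 4.643, D 7.519.
Adams allocation: F 6, H 18, A 3, B 2, C 9, E 5, D 7.
H has quota 19.160 (lower 19, upper 20) but receives 18 — outside the quota interval.

H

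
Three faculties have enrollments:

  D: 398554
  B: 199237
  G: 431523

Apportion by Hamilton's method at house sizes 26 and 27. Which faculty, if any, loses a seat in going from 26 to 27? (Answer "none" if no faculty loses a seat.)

At 26 seats: D 10, B 5, G 11.
At 27 seats: D 11, B 5, G 11.
No faculty's allocation decreased.

none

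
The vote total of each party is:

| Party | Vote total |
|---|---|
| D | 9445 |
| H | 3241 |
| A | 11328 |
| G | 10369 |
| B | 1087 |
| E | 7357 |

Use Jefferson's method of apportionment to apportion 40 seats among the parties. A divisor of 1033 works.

With modified divisor 1033: modified quotas D 9.143, H 3.137, A 10.966, G 10.038, B 1.052, E 7.122.
Rounding down: D 9, H 3, A 10, G 10, B 1, E 7 (total 40).

D 9, H 3, A 10, G 10, B 1, E 7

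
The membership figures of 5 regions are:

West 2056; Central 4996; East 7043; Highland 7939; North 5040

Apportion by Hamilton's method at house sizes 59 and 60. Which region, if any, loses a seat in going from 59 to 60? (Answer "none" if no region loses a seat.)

West

At 59 seats: West 5, Central 11, East 15, Highland 17, North 11.
At 60 seats: West 4, Central 11, East 16, Highland 18, North 11.
West drops from 5 to 4.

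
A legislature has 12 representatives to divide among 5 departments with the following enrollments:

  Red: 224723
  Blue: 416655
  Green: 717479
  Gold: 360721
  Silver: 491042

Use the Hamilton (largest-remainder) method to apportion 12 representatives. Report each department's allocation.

Standard divisor: 2210620 ÷ 12 ≈ 184218.333.
Standard quotas: Red 1.2199, Blue 2.2617, Green 3.8947, Gold 1.9581, Silver 2.6655.
Lower quotas: Red 1, Blue 2, Green 3, Gold 1, Silver 2 (sum 9, leaving 3 seats).
Remainders in descending order: Gold 0.9581, Green 0.8947, Silver 0.6655, Blue 0.2617, Red 0.2199.
The surplus seats go to Gold, Green, Silver.

Red=1; Blue=2; Green=4; Gold=2; Silver=3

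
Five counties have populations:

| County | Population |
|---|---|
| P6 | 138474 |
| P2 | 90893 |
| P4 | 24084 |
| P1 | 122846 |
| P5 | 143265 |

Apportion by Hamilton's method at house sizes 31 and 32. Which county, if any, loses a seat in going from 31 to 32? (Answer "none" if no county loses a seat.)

At 31 seats: P6 8, P2 5, P4 2, P1 7, P5 9.
At 32 seats: P6 8, P2 6, P4 1, P1 8, P5 9.
P4 drops from 2 to 1.

P4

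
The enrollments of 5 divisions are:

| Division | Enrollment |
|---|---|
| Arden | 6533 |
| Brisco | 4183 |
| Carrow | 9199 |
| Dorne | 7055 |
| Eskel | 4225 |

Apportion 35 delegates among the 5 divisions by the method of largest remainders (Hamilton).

Arden 7, Brisco 5, Carrow 10, Dorne 8, Eskel 5

The standard divisor is 31195/35 ≈ 891.286.
Standard quotas: Arden 7.3299, Brisco 4.6932, Carrow 10.3210, Dorne 7.9155, Eskel 4.7403.
Lower quotas: Arden 7, Brisco 4, Carrow 10, Dorne 7, Eskel 4 (sum 32, leaving 3 seats).
Remainders in descending order: Dorne 0.9155, Eskel 0.7403, Brisco 0.6932, Arden 0.3299, Carrow 0.3210.
The surplus seats go to Dorne, Eskel, Brisco.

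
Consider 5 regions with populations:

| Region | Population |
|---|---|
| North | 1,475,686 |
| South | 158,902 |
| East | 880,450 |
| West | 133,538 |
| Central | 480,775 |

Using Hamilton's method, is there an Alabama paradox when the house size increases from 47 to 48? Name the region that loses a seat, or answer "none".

South

At 47 seats: North 22, South 3, East 13, West 2, Central 7.
At 48 seats: North 23, South 2, East 14, West 2, Central 7.
South drops from 3 to 2.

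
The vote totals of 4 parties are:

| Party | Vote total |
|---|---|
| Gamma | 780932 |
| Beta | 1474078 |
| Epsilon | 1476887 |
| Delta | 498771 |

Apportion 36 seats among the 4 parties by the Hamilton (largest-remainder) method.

Standard divisor: 4230668 ÷ 36 ≈ 117518.556.
Standard quotas: Gamma 6.6452, Beta 12.5434, Epsilon 12.5673, Delta 4.2442.
Lower quotas: Gamma 6, Beta 12, Epsilon 12, Delta 4 (sum 34, leaving 2 seats).
Remainders in descending order: Gamma 0.6452, Epsilon 0.5673, Beta 0.5434, Delta 0.2442.
Largest remainders: Gamma, Epsilon receive the extra seats.

Gamma 7, Beta 12, Epsilon 13, Delta 4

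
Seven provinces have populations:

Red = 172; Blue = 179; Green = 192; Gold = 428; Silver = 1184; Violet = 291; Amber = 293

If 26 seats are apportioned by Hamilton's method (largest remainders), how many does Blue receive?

The standard divisor is 2739/26 ≈ 105.346.
Standard quotas: Red 1.633, Blue 1.699, Green 1.823, Gold 4.063, Silver 11.239, Violet 2.762, Amber 2.781.
Lower quotas: Red 1, Blue 1, Green 1, Gold 4, Silver 11, Violet 2, Amber 2 (sum 22, leaving 4 seats).
Remainders in descending order: Green 0.823, Amber 0.781, Violet 0.762, Blue 0.699, Red 0.633, Silver 0.239, Gold 0.063.
Largest remainders: Green, Amber, Violet, Blue receive the extra seats.
Blue receives 2.

2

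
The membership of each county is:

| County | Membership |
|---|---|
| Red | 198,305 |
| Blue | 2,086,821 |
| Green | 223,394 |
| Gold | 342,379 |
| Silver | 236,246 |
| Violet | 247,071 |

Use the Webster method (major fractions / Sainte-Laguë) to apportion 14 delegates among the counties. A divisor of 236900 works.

With modified divisor 236900: modified quotas Red 0.837, Blue 8.809, Green 0.943, Gold 1.445, Silver 0.997, Violet 1.043.
Rounding to the nearest integer: Red 1, Blue 9, Green 1, Gold 1, Silver 1, Violet 1 (total 14).

Red 1; Blue 9; Green 1; Gold 1; Silver 1; Violet 1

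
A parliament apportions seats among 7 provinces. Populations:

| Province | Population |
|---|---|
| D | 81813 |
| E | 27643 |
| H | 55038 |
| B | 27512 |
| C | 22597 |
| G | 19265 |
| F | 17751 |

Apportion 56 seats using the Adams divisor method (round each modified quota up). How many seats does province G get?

5

Standard divisor 251619/56 ≈ 4493.196; standard quotas: D 18.208, E 6.152, H 12.249, B 6.123, C 5.029, G 4.288, F 3.951.
Rounding up gives 19, 7, 13, 7, 6, 5, 4 = 61 seats, so the divisor must be adjusted.
With modified divisor 4700: modified quotas D 17.407, E 5.881, H 11.710, B 5.854, C 4.808, G 4.099, F 3.777.
Rounding up: D 18, E 6, H 12, B 6, C 5, G 5, F 4 (total 56).
G receives 5.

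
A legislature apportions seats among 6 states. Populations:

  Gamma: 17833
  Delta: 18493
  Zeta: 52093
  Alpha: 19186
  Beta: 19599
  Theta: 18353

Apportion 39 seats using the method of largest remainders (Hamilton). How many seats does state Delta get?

The standard divisor is 145557/39 ≈ 3732.231.
Standard quotas: Gamma 4.7781, Delta 4.9549, Zeta 13.9576, Alpha 5.1406, Beta 5.2513, Theta 4.9174.
Lower quotas: Gamma 4, Delta 4, Zeta 13, Alpha 5, Beta 5, Theta 4 (sum 35, leaving 4 seats).
Remainders in descending order: Zeta 0.9576, Delta 0.9549, Theta 0.9174, Gamma 0.7781, Beta 0.2513, Alpha 0.1406.
Largest remainders: Zeta, Delta, Theta, Gamma receive the extra seats.
Delta receives 5.

5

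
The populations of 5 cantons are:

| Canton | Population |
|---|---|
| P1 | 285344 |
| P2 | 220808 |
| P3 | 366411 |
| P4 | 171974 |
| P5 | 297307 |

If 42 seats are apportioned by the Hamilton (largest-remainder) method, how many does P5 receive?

9

The standard divisor is 1341844/42 ≈ 31948.667.
Standard quotas: P1 8.9313, P2 6.9113, P3 11.4687, P4 5.3828, P5 9.3058.
Lower quotas: P1 8, P2 6, P3 11, P4 5, P5 9 (sum 39, leaving 3 seats).
Remainders in descending order: P1 0.9313, P2 0.9113, P3 0.4687, P4 0.3828, P5 0.3058.
Largest remainders: P1, P2, P3 receive the extra seats.
P5 receives 9.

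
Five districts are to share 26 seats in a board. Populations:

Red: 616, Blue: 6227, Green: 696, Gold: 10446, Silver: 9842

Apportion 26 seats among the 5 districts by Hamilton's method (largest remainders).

The standard divisor is 27827/26 ≈ 1070.269.
Standard quotas: Red 0.5756, Blue 5.8182, Green 0.6503, Gold 9.7602, Silver 9.1958.
Lower quotas: Red 0, Blue 5, Green 0, Gold 9, Silver 9 (sum 23, leaving 3 seats).
Remainders in descending order: Blue 0.8182, Gold 0.7602, Green 0.6503, Red 0.5756, Silver 0.1958.
The surplus seats go to Blue, Gold, Green.

Red 0, Blue 6, Green 1, Gold 10, Silver 9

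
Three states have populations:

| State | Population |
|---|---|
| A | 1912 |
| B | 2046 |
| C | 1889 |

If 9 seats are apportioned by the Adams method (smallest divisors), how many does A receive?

Standard divisor 5847/9 ≈ 649.667; standard quotas: A 2.943, B 3.149, C 2.908.
Rounding up gives 3, 4, 3 = 10 seats, so the divisor must be adjusted.
With modified divisor 800: modified quotas A 2.390, B 2.558, C 2.361.
Rounding up: A 3, B 3, C 3 (total 9).
A receives 3.

3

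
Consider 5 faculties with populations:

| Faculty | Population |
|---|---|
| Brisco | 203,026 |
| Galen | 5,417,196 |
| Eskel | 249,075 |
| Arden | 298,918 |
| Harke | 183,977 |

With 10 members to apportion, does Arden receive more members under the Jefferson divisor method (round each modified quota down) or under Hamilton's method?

Jefferson: Brisco 0, Galen 10, Eskel 0, Arden 0, Harke 0.
Hamilton: Brisco 0, Galen 9, Eskel 0, Arden 1, Harke 0.
Arden gets 0 under Jefferson and 1 under Hamilton.

Hamilton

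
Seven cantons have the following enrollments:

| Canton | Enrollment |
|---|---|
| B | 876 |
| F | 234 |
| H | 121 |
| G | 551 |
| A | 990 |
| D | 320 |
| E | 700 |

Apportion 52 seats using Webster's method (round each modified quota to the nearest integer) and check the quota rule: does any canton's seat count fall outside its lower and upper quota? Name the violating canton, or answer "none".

Standard quotas: B 12.013, F 3.209, H 1.659, G 7.556, A 13.576, D 4.388, E 9.599.
Webster allocation: B 12, F 3, H 2, G 8, A 13, D 4, E 10.
Every allocation lies between the lower and upper quota.

none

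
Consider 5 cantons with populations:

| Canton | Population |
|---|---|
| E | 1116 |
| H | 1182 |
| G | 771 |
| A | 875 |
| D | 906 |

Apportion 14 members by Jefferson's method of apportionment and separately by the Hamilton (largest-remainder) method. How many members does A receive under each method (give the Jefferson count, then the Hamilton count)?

Jefferson: E 3, H 4, G 2, A 2, D 3.
Hamilton: E 3, H 3, G 2, A 3, D 3.
A gets 2 under Jefferson and 3 under Hamilton.

2 and 3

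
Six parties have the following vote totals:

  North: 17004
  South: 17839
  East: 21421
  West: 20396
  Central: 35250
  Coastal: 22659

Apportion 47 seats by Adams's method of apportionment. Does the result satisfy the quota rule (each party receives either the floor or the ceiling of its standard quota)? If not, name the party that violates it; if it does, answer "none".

Standard quotas: North 5.939, South 6.231, East 7.482, West 7.124, Central 12.312, Coastal 7.914.
Adams allocation: North 6, South 6, East 8, West 7, Central 12, Coastal 8.
Every allocation lies between the lower and upper quota.

none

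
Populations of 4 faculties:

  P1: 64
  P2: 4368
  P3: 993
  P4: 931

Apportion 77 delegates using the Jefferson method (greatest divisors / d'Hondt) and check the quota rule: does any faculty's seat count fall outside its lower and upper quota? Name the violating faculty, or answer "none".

Standard quotas: P1 0.775, P2 52.916, P3 12.030, P4 11.279.
Jefferson allocation: P1 0, P2 54, P3 12, P4 11.
P2 has quota 52.916 (lower 52, upper 53) but receives 54 — outside the quota interval.

P2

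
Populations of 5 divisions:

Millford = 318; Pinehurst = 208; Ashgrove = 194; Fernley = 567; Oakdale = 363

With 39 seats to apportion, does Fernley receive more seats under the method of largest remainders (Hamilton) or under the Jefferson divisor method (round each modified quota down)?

Jefferson

Hamilton: Millford 7, Pinehurst 5, Ashgrove 5, Fernley 13, Oakdale 9.
Jefferson: Millford 7, Pinehurst 5, Ashgrove 4, Fernley 14, Oakdale 9.
Fernley gets 13 under Hamilton and 14 under Jefferson.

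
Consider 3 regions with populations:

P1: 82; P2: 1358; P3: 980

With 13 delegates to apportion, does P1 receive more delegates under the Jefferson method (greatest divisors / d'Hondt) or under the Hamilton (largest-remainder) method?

Hamilton

Jefferson: P1 0, P2 8, P3 5.
Hamilton: P1 1, P2 7, P3 5.
P1 gets 0 under Jefferson and 1 under Hamilton.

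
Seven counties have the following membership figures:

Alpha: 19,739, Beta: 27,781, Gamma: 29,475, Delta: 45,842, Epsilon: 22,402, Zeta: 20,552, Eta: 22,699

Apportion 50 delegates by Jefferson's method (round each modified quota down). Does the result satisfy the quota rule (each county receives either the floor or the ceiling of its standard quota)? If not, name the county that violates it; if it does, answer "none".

Standard quotas: Alpha 5.236, Beta 7.369, Gamma 7.819, Delta 12.160, Epsilon 5.942, Zeta 5.452, Eta 6.021.
Jefferson allocation: Alpha 5, Beta 7, Gamma 8, Delta 13, Epsilon 6, Zeta 5, Eta 6.
Every allocation lies between the lower and upper quota.

none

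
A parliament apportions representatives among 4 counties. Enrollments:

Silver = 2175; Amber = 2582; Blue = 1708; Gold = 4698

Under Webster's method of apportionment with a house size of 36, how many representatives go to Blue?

6

Standard divisor 11163/36 ≈ 310.083; standard quotas: Silver 7.014, Amber 8.327, Blue 5.508, Gold 15.151.
Rounding to the nearest integer gives Silver 7, Amber 8, Blue 6, Gold 15 — total 36, matching the house size, so no adjustment is needed.
Blue receives 6.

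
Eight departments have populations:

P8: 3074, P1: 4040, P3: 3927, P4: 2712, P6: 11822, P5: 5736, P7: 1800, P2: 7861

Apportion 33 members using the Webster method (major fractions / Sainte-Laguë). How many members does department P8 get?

Standard divisor 40972/33 ≈ 1241.576; standard quotas: P8 2.476, P1 3.254, P3 3.163, P4 2.184, P6 9.522, P5 4.620, P7 1.450, P2 6.331.
Rounding to the nearest integer gives 2, 3, 3, 2, 10, 5, 1, 6 = 32 seats, so the divisor must be adjusted.
With modified divisor 1219: modified quotas P8 2.522, P1 3.314, P3 3.221, P4 2.225, P6 9.698, P5 4.705, P7 1.477, P2 6.449.
Rounding to the nearest integer: P8 3, P1 3, P3 3, P4 2, P6 10, P5 5, P7 1, P2 6 (total 33).
P8 receives 3.

3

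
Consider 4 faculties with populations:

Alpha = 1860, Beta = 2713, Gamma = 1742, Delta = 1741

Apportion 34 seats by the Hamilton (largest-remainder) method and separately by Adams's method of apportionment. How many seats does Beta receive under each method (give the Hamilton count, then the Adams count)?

12 and 11

Hamilton: Alpha 8, Beta 12, Gamma 7, Delta 7.
Adams: Alpha 8, Beta 11, Gamma 8, Delta 7.
Beta gets 12 under Hamilton and 11 under Adams.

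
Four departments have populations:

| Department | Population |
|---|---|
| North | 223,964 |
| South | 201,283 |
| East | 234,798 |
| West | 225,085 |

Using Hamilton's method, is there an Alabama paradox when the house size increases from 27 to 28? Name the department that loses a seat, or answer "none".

At 27 seats: North 7, South 6, East 7, West 7.
At 28 seats: North 7, South 6, East 8, West 7.
No department's allocation decreased.

none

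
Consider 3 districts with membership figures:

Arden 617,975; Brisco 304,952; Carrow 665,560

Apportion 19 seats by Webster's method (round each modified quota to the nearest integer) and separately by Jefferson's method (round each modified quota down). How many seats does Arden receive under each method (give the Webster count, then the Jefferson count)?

Webster: Arden 7, Brisco 4, Carrow 8.
Jefferson: Arden 8, Brisco 3, Carrow 8.
Arden gets 7 under Webster and 8 under Jefferson.

7 and 8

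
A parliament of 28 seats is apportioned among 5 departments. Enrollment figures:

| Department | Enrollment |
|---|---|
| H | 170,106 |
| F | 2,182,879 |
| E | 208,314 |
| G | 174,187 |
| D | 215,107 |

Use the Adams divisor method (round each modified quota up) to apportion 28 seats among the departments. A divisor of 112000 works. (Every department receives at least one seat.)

With modified divisor 112000: modified quotas H 1.519, F 19.490, E 1.860, G 1.555, D 1.921.
Rounding up: H 2, F 20, E 2, G 2, D 2 (total 28).

H=2, F=20, E=2, G=2, D=2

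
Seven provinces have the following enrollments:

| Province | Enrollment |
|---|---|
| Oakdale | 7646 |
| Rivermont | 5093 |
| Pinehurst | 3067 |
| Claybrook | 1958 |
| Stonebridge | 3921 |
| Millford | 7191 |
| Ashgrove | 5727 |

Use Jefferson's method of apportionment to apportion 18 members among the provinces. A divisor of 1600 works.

With modified divisor 1600: modified quotas Oakdale 4.779, Rivermont 3.183, Pinehurst 1.917, Claybrook 1.224, Stonebridge 2.451, Millford 4.494, Ashgrove 3.579.
Rounding down: Oakdale 4, Rivermont 3, Pinehurst 1, Claybrook 1, Stonebridge 2, Millford 4, Ashgrove 3 (total 18).

Oakdale 4, Rivermont 3, Pinehurst 1, Claybrook 1, Stonebridge 2, Millford 4, Ashgrove 3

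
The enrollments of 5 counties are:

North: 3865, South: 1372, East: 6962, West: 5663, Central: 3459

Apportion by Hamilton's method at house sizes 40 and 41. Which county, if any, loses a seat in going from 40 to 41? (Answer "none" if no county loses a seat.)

At 40 seats: North 7, South 3, East 13, West 11, Central 6.
At 41 seats: North 7, South 3, East 13, West 11, Central 7.
No county's allocation decreased.

none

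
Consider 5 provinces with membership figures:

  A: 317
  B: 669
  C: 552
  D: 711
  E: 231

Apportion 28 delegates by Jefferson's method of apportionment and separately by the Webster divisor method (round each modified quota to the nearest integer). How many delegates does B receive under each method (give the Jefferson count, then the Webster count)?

Jefferson: A 4, B 8, C 6, D 8, E 2.
Webster: A 4, B 7, C 6, D 8, E 3.
B gets 8 under Jefferson and 7 under Webster.

8 and 7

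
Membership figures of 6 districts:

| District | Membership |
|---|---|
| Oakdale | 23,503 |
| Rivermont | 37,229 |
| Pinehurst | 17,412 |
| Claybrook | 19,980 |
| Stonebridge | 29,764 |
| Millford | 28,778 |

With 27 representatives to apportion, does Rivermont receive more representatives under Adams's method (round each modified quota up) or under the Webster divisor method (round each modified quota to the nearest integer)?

Webster

Adams: Oakdale 4, Rivermont 6, Pinehurst 3, Claybrook 4, Stonebridge 5, Millford 5.
Webster: Oakdale 4, Rivermont 7, Pinehurst 3, Claybrook 3, Stonebridge 5, Millford 5.
Rivermont gets 6 under Adams and 7 under Webster.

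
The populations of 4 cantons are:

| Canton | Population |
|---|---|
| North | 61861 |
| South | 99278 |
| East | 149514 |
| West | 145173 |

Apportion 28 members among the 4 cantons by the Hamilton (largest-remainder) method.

North 4, South 6, East 9, West 9

Standard divisor: 455826 ÷ 28 ≈ 16279.5.
Standard quotas: North 3.7999, South 6.0983, East 9.1842, West 8.9175.
Lower quotas: North 3, South 6, East 9, West 8 (sum 26, leaving 2 seats).
Remainders in descending order: West 0.9175, North 0.7999, East 0.1842, South 0.0983.
The surplus seats go to West, North.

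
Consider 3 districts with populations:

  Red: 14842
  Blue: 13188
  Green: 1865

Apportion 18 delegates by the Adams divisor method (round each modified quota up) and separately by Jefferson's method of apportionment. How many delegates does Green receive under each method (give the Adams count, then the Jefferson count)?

Adams: Red 8, Blue 8, Green 2.
Jefferson: Red 9, Blue 8, Green 1.
Green gets 2 under Adams and 1 under Jefferson.

2 and 1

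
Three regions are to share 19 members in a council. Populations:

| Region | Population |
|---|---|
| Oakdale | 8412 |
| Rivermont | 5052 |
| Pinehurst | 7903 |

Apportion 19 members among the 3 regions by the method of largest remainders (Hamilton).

Oakdale: 7, Rivermont: 5, Pinehurst: 7

Total 21367; standard divisor 21367/19 ≈ 1124.579.
Standard quotas: Oakdale 7.4801, Rivermont 4.4923, Pinehurst 7.0275.
Lower quotas: Oakdale 7, Rivermont 4, Pinehurst 7 (sum 18, leaving 1 seat).
Remainders in descending order: Rivermont 0.4923, Oakdale 0.4801, Pinehurst 0.0275.
Largest remainder: Rivermont receives the extra seat.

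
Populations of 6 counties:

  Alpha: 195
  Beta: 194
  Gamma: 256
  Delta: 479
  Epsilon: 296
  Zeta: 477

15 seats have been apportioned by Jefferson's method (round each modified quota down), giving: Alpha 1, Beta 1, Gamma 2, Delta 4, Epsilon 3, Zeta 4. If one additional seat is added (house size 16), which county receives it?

Alpha

Priority for the next seat is population ÷ (current seats + 1).
Priorities: Alpha 97.500, Beta 97.000, Gamma 85.333, Delta 95.800, Epsilon 74.000, Zeta 95.400.
Highest priority: Alpha.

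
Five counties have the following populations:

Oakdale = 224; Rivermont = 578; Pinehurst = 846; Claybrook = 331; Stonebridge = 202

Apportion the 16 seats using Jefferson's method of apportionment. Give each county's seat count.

Oakdale: 1, Rivermont: 5, Pinehurst: 7, Claybrook: 2, Stonebridge: 1

Standard divisor 2181/16 ≈ 136.312; standard quotas: Oakdale 1.643, Rivermont 4.240, Pinehurst 6.206, Claybrook 2.428, Stonebridge 1.482.
Rounding down gives 1, 4, 6, 2, 1 = 14 seats, so the divisor must be adjusted.
With modified divisor 114: modified quotas Oakdale 1.965, Rivermont 5.070, Pinehurst 7.421, Claybrook 2.904, Stonebridge 1.772.
Rounding down: Oakdale 1, Rivermont 5, Pinehurst 7, Claybrook 2, Stonebridge 1 (total 16).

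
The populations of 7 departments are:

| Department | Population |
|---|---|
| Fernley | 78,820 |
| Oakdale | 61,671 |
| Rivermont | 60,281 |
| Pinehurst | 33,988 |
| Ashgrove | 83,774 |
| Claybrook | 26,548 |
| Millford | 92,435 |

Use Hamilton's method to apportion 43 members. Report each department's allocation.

Fernley 8, Oakdale 6, Rivermont 6, Pinehurst 3, Ashgrove 8, Claybrook 3, Millford 9

The standard divisor is 437517/43 ≈ 10174.814.
Standard quotas: Fernley 7.7466, Oakdale 6.0611, Rivermont 5.9245, Pinehurst 3.3404, Ashgrove 8.2335, Claybrook 2.6092, Millford 9.0847.
Lower quotas: Fernley 7, Oakdale 6, Rivermont 5, Pinehurst 3, Ashgrove 8, Claybrook 2, Millford 9 (sum 40, leaving 3 seats).
Remainders in descending order: Rivermont 0.9245, Fernley 0.7466, Claybrook 0.6092, Pinehurst 0.3404, Ashgrove 0.2335, Millford 0.0847, Oakdale 0.0611.
The surplus seats go to Rivermont, Fernley, Claybrook.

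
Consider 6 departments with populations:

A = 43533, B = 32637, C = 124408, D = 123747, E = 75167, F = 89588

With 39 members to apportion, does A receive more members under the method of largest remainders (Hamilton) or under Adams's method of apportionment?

Hamilton: A 3, B 3, C 10, D 10, E 6, F 7.
Adams: A 4, B 3, C 10, D 9, E 6, F 7.
A gets 3 under Hamilton and 4 under Adams.

Adams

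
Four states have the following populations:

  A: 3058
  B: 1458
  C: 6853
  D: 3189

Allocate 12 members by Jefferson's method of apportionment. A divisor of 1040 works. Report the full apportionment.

With modified divisor 1040: modified quotas A 2.940, B 1.402, C 6.589, D 3.066.
Rounding down: A 2, B 1, C 6, D 3 (total 12).

A 2, B 1, C 6, D 3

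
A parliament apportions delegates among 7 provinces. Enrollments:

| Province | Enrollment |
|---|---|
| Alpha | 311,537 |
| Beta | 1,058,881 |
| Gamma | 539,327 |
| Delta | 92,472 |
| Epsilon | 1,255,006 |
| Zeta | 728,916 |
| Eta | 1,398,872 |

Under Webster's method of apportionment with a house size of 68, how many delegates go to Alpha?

Standard divisor 5385011/68 ≈ 79191.338; standard quotas: Alpha 3.934, Beta 13.371, Gamma 6.810, Delta 1.168, Epsilon 15.848, Zeta 9.204, Eta 17.664.
Rounding to the nearest integer gives Alpha 4, Beta 13, Gamma 7, Delta 1, Epsilon 16, Zeta 9, Eta 18 — total 68, matching the house size, so no adjustment is needed.
Alpha receives 4.

4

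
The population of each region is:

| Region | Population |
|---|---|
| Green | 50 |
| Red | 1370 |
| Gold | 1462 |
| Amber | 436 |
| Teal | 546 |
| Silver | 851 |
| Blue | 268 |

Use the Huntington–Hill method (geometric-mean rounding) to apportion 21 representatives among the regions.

Green: 1, Red: 6, Gold: 6, Amber: 2, Teal: 2, Silver: 3, Blue: 1

With divisor 248: modified quotas Green 0.202, Red 5.524, Gold 5.895, Amber 1.758, Teal 2.202, Silver 3.431, Blue 1.081.
Geometric-mean thresholds: Green (min 1), Red √(5·6)=5.477, Gold √(5·6)=5.477, Amber √(1·2)=1.414, Teal √(2·3)=2.449, Silver √(3·4)=3.464, Blue √(1·2)=1.414.
Each quota rounded against its threshold gives Green 1, Red 6, Gold 6, Amber 2, Teal 2, Silver 3, Blue 1 (total 21).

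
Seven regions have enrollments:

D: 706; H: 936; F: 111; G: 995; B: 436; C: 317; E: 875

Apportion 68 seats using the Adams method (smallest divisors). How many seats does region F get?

Standard divisor 4376/68 ≈ 64.353; standard quotas: D 10.971, H 14.545, F 1.725, G 15.462, B 6.775, C 4.926, E 13.597.
Rounding up gives 11, 15, 2, 16, 7, 5, 14 = 70 seats, so the divisor must be adjusted.
With modified divisor 67: modified quotas D 10.537, H 13.970, F 1.657, G 14.851, B 6.507, C 4.731, E 13.060.
Rounding up: D 11, H 14, F 2, G 15, B 7, C 5, E 14 (total 68).
F receives 2.

2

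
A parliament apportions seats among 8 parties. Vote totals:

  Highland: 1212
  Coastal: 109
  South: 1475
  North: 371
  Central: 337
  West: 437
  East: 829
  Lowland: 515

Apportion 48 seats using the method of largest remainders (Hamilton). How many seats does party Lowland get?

Total 5285; standard divisor 5285/48 ≈ 110.104.
Standard quotas: Highland 11.008, Coastal 0.990, South 13.396, North 3.370, Central 3.061, West 3.969, East 7.529, Lowland 4.677.
Lower quotas: Highland 11, Coastal 0, South 13, North 3, Central 3, West 3, East 7, Lowland 4 (sum 44, leaving 4 seats).
Remainders in descending order: Coastal 0.990, West 0.969, Lowland 0.677, East 0.529, South 0.396, North 0.370, Central 0.061, Highland 0.008.
The surplus seats go to Coastal, West, Lowland, East.
Lowland receives 5.

5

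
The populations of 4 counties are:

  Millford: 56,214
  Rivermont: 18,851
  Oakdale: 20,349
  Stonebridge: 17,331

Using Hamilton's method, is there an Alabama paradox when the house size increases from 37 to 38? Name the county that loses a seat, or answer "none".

At 37 seats: Millford 18, Rivermont 6, Oakdale 7, Stonebridge 6.
At 38 seats: Millford 19, Rivermont 6, Oakdale 7, Stonebridge 6.
No county's allocation decreased.

none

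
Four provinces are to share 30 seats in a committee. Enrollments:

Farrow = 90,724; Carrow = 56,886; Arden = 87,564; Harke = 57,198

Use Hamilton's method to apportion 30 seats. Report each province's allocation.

Farrow 9; Carrow 6; Arden 9; Harke 6

Standard divisor: 292372 ÷ 30 ≈ 9745.733.
Standard quotas: Farrow 9.3091, Carrow 5.8370, Arden 8.9849, Harke 5.8690.
Lower quotas: Farrow 9, Carrow 5, Arden 8, Harke 5 (sum 27, leaving 3 seats).
Remainders in descending order: Arden 0.9849, Harke 0.8690, Carrow 0.8370, Farrow 0.3091.
Largest remainders: Arden, Harke, Carrow receive the extra seats.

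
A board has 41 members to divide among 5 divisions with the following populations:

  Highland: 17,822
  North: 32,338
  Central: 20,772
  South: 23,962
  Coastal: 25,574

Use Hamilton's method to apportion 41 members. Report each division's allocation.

Total 120468; standard divisor 120468/41 ≈ 2938.244.
Standard quotas: Highland 6.0655, North 11.0059, Central 7.0695, South 8.1552, Coastal 8.7038.
Lower quotas: Highland 6, North 11, Central 7, South 8, Coastal 8 (sum 40, leaving 1 seat).
Remainders in descending order: Coastal 0.7038, South 0.1552, Central 0.0695, Highland 0.0655, North 0.0059.
Largest remainder: Coastal receives the extra seat.

Highland 6, North 11, Central 7, South 8, Coastal 9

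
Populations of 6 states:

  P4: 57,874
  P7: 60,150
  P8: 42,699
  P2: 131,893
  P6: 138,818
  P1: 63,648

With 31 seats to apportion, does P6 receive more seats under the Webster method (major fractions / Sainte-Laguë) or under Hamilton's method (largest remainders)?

Webster: P4 4, P7 4, P8 3, P2 8, P6 8, P1 4.
Hamilton: P4 3, P7 4, P8 3, P2 8, P6 9, P1 4.
P6 gets 8 under Webster and 9 under Hamilton.

Hamilton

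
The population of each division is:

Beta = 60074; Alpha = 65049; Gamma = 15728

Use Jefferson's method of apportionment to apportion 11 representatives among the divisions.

Beta 5; Alpha 5; Gamma 1

Standard divisor 140851/11 ≈ 12804.636; standard quotas: Beta 4.692, Alpha 5.080, Gamma 1.228.
Rounding down gives 4, 5, 1 = 10 seats, so the divisor must be adjusted.
With modified divisor 11400: modified quotas Beta 5.270, Alpha 5.706, Gamma 1.380.
Rounding down: Beta 5, Alpha 5, Gamma 1 (total 11).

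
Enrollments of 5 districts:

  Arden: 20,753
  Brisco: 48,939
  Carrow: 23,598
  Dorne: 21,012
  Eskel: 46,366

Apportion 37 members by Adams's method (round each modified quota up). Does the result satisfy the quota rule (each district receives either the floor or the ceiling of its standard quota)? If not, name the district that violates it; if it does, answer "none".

none

Standard quotas: Arden 4.779, Brisco 11.270, Carrow 5.434, Dorne 4.839, Eskel 10.678.
Adams allocation: Arden 5, Brisco 11, Carrow 6, Dorne 5, Eskel 10.
Every allocation lies between the lower and upper quota.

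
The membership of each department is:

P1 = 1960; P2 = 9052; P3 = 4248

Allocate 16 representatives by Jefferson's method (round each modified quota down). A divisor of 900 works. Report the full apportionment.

With modified divisor 900: modified quotas P1 2.178, P2 10.058, P3 4.720.
Rounding down: P1 2, P2 10, P3 4 (total 16).

P1=2; P2=10; P3=4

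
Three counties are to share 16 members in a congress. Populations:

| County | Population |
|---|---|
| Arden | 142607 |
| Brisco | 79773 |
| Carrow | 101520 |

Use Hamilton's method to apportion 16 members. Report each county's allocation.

Standard divisor: 323900 ÷ 16 ≈ 20243.75.
Standard quotas: Arden 7.0445, Brisco 3.9406, Carrow 5.0149.
Lower quotas: Arden 7, Brisco 3, Carrow 5 (sum 15, leaving 1 seat).
Remainders in descending order: Brisco 0.9406, Arden 0.0445, Carrow 0.0149.
The surplus seat goes to Brisco.

Arden 7; Brisco 4; Carrow 5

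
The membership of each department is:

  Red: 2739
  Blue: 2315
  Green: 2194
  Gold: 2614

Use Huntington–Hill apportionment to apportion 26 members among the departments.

Red: 7; Blue: 6; Green: 6; Gold: 7

With divisor 383: modified quotas Red 7.151, Blue 6.044, Green 5.728, Gold 6.825.
Geometric-mean thresholds: Red √(7·8)=7.483, Blue √(6·7)=6.481, Green √(5·6)=5.477, Gold √(6·7)=6.481.
Each quota rounded against its threshold gives Red 7, Blue 6, Green 6, Gold 7 (total 26).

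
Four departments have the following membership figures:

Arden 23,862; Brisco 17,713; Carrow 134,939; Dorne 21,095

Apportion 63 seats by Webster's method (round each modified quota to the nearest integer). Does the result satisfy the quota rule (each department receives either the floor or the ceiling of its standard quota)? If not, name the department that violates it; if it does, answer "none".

Carrow

Standard quotas: Arden 7.607, Brisco 5.647, Carrow 43.020, Dorne 6.725.
Webster allocation: Arden 8, Brisco 6, Carrow 42, Dorne 7.
Carrow has quota 43.020 (lower 43, upper 44) but receives 42 — outside the quota interval.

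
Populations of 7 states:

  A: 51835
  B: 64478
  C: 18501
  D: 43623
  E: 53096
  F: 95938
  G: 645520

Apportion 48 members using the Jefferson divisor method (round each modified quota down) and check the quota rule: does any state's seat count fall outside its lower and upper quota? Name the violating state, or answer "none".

G

Standard quotas: A 2.557, B 3.181, C 0.913, D 2.152, E 2.619, F 4.733, G 31.845.
Jefferson allocation: A 2, B 3, C 0, D 2, E 2, F 5, G 34.
G has quota 31.845 (lower 31, upper 32) but receives 34 — outside the quota interval.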